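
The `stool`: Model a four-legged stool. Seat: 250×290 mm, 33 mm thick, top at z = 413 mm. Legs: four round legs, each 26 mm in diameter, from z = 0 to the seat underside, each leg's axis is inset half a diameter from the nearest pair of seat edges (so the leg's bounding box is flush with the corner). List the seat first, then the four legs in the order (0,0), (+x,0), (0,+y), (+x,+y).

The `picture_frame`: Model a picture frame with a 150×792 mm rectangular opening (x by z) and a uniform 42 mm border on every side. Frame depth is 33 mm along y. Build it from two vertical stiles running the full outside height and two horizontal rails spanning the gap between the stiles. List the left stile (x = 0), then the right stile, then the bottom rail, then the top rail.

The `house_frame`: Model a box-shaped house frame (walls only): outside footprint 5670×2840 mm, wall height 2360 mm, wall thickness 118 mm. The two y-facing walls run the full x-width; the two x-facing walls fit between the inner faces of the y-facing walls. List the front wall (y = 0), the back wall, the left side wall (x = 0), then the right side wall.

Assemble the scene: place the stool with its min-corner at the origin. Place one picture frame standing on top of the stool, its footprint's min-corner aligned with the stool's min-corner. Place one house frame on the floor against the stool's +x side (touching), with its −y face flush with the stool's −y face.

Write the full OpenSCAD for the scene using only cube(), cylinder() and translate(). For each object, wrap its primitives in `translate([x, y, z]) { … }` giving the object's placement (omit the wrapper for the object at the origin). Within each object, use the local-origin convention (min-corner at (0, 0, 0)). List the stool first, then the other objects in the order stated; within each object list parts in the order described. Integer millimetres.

translate([0, 0, 380]) cube([250, 290, 33]);
translate([13, 13, 0]) cylinder(h = 380, r = 13);
translate([237, 13, 0]) cylinder(h = 380, r = 13);
translate([13, 277, 0]) cylinder(h = 380, r = 13);
translate([237, 277, 0]) cylinder(h = 380, r = 13);
translate([0, 0, 413]) {
  cube([42, 33, 876]);
  translate([192, 0, 0]) cube([42, 33, 876]);
  translate([42, 0, 0]) cube([150, 33, 42]);
  translate([42, 0, 834]) cube([150, 33, 42]);
}
translate([250, 0, 0]) {
  cube([5670, 118, 2360]);
  translate([0, 2722, 0]) cube([5670, 118, 2360]);
  translate([0, 118, 0]) cube([118, 2604, 2360]);
  translate([5552, 118, 0]) cube([118, 2604, 2360]);
}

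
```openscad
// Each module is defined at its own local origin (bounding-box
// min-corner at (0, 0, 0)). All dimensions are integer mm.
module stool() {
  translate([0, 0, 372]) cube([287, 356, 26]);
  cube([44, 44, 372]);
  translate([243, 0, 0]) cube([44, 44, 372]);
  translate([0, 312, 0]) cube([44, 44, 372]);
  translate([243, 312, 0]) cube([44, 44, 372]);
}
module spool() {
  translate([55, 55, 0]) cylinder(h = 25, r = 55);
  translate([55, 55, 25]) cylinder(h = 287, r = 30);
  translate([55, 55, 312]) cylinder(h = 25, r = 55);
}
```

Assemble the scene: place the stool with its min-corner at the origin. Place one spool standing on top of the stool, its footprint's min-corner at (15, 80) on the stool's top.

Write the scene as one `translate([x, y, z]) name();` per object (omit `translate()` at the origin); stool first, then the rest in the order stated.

stool();
translate([15, 80, 398]) spool();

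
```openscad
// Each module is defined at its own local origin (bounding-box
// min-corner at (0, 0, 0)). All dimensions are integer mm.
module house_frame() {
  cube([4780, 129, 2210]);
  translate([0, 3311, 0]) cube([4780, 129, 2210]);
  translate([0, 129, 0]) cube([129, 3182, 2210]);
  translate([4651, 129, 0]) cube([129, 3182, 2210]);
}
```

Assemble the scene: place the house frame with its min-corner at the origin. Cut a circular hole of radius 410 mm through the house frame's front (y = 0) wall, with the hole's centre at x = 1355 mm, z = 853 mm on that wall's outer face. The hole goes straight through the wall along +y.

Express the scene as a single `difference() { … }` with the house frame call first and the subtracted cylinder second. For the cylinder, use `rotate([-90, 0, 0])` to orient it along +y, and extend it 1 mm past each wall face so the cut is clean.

difference() {
  house_frame();
  translate([1355, -1, 853]) rotate([-90, 0, 0]) cylinder(h = 131, r = 410);
}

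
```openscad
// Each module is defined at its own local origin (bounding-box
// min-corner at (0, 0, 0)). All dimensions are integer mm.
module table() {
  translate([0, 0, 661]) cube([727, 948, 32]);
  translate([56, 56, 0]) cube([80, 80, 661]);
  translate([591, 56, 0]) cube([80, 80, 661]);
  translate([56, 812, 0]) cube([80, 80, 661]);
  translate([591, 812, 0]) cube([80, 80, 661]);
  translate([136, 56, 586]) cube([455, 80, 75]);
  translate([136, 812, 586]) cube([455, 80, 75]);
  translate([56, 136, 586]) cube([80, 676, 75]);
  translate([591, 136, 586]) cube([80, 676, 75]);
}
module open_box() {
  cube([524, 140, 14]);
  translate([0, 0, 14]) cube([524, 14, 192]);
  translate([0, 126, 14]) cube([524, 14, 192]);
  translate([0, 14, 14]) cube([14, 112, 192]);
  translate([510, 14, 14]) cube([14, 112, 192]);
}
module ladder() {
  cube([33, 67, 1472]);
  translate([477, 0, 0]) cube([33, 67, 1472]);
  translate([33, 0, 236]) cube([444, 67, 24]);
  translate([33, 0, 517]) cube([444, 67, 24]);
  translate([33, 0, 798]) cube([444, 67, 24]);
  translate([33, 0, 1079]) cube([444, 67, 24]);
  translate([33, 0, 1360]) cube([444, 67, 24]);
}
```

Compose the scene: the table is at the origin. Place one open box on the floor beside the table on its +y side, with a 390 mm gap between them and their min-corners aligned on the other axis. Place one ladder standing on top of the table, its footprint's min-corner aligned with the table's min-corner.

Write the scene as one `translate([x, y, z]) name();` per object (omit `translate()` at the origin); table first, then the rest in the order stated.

table();
translate([0, 1338, 0]) open_box();
translate([0, 0, 693]) ladder();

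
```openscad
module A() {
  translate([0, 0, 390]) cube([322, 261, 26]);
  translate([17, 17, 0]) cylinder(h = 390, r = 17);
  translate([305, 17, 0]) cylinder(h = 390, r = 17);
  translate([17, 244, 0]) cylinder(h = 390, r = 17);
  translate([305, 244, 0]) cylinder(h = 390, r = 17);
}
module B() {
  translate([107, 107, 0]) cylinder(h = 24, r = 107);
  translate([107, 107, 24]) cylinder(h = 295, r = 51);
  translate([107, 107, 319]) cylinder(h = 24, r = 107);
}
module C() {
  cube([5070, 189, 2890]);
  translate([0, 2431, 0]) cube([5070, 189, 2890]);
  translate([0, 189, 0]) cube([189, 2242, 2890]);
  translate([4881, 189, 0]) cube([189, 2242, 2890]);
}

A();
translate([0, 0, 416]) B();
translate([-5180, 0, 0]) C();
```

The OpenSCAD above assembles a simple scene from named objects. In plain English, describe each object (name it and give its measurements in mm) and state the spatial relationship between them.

A is a four-legged stool. The seat is 322×261 mm, 26 mm thick, top at z = 416 mm. It stands on four round legs, each 34 mm in diameter, from z = 0 to the seat underside, each leg's axis is inset half a diameter from the nearest pair of seat edges (so the leg's bounding box is flush with the corner).

B is a spool: two coaxial disc flanges of radius 107 mm and thickness 24 mm, joined by a core cylinder of radius 51 mm and height 295 mm. The lower flange rests on z = 0 and the three cylinders share a vertical axis.

C is a box-shaped house frame (walls only): outside footprint 5070×2620 mm, wall height 2890 mm, wall thickness 189 mm. The two y-facing walls run the full x-width; the two x-facing walls fit between the inner faces of the y-facing walls.

The spool is on top of the stool. The house frame is on the floor beside the stool on its −x side.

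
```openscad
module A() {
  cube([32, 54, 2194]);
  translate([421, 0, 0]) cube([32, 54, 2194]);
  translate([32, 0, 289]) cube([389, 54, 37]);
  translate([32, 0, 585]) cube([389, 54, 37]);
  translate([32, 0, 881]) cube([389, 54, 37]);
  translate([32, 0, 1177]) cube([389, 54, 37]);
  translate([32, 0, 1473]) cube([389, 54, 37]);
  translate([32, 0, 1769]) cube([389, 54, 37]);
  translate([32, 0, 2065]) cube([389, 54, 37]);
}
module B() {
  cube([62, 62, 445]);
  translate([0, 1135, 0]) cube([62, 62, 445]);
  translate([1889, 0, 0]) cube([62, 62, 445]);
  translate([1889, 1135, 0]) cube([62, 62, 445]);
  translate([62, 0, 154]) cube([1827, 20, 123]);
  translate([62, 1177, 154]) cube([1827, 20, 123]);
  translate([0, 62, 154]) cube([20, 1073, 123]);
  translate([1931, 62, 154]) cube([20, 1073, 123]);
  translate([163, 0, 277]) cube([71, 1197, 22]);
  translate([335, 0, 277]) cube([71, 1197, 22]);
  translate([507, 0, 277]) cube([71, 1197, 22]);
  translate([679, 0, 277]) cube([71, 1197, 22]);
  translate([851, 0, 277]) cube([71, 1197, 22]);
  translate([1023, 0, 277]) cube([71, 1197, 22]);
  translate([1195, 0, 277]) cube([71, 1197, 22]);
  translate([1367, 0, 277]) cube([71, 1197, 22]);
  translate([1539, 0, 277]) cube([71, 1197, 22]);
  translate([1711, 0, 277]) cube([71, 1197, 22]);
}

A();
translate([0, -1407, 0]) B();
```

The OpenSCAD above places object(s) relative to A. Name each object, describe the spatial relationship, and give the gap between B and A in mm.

The bed frame's nearest face is 210 mm from the ladder's −y face.

A is a ladder. B is a bed frame. The bed frame is on the floor beside the ladder on its −y side. The gap between the bed frame and the ladder is 210 mm.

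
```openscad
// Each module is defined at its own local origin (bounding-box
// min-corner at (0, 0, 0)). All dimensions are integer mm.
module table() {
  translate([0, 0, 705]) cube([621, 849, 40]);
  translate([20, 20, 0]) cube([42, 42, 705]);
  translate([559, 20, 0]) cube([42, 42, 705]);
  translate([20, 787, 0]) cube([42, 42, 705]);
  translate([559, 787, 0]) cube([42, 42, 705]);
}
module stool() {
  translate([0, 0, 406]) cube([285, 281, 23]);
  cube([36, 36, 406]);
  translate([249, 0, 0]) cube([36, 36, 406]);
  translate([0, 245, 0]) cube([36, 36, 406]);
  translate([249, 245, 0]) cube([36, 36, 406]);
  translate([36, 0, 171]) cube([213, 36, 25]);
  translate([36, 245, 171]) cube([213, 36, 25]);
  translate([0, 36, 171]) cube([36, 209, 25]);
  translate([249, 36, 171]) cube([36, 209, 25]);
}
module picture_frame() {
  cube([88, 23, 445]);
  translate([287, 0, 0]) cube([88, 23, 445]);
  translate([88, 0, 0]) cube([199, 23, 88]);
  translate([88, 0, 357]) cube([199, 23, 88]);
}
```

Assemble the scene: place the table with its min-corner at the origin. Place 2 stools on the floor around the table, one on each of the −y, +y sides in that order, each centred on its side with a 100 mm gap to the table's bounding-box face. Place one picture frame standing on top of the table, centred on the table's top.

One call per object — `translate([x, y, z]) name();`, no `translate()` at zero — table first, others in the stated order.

table();
translate([168, -381, 0]) stool();
translate([168, 949, 0]) stool();
translate([123, 413, 745]) picture_frame();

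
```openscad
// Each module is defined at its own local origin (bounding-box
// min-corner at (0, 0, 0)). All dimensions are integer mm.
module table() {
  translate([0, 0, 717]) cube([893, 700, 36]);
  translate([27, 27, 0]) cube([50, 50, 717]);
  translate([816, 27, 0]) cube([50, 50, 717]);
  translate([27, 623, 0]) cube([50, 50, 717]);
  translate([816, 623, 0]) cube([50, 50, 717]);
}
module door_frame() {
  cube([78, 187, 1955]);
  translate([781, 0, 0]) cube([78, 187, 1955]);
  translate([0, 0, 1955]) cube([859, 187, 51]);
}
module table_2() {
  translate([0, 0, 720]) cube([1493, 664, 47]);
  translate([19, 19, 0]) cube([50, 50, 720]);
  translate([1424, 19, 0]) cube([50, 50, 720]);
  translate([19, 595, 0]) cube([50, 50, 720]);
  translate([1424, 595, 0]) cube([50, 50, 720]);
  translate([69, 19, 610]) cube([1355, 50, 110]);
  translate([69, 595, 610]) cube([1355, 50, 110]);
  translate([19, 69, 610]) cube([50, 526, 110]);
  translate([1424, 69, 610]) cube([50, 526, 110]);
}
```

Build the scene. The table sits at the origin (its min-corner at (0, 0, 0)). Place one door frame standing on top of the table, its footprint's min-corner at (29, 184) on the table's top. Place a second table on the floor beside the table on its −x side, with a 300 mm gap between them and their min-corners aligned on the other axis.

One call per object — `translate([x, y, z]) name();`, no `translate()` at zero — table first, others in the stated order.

table();
translate([29, 184, 753]) door_frame();
translate([-1793, 0, 0]) table_2();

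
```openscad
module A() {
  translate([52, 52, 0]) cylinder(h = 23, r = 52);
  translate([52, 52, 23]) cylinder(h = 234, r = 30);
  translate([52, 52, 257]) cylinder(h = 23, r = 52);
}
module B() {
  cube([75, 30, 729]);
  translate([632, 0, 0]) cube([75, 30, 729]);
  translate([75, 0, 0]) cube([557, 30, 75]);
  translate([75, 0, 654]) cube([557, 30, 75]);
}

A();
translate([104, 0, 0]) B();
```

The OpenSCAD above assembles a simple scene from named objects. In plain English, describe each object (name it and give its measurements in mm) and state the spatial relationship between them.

A is a spool: two coaxial disc flanges of radius 52 mm and thickness 23 mm, joined by a core cylinder of radius 30 mm and height 234 mm. The lower flange rests on z = 0 and the three cylinders share a vertical axis.

B is a picture frame with a 557×579 mm rectangular opening (x by z) and a uniform 75 mm border on every side. Frame depth is 30 mm along y. It is built from two vertical stiles running the full outside height and two horizontal rails spanning the gap between the stiles.

The picture frame is against the spool's +x side, with their −y faces flush.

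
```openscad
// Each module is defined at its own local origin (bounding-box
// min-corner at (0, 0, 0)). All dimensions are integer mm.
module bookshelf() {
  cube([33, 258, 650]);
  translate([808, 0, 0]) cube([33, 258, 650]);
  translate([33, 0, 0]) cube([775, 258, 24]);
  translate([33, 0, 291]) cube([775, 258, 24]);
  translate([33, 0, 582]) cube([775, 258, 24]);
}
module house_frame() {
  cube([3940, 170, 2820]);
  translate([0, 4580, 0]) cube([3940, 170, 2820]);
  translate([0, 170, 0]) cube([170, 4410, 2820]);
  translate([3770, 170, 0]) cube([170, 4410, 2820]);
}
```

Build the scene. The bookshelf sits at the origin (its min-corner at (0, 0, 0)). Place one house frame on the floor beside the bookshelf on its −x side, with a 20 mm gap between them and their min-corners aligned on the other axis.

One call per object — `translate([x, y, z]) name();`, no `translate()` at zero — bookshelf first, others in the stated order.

bookshelf();
translate([-3960, 0, 0]) house_frame();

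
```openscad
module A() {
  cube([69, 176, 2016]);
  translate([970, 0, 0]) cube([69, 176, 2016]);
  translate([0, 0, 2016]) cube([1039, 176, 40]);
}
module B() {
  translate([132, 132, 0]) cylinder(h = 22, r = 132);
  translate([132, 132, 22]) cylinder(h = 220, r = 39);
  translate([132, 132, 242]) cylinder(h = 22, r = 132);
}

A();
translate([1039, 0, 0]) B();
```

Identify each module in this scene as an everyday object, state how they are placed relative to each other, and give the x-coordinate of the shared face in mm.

The door frame's +x face and the spool's −x face are both at x = 1039 mm.

A is a door frame. B is a spool. The spool is against the door frame's +x side, with their −y faces flush. The x-coordinate of the shared face is 1039 mm.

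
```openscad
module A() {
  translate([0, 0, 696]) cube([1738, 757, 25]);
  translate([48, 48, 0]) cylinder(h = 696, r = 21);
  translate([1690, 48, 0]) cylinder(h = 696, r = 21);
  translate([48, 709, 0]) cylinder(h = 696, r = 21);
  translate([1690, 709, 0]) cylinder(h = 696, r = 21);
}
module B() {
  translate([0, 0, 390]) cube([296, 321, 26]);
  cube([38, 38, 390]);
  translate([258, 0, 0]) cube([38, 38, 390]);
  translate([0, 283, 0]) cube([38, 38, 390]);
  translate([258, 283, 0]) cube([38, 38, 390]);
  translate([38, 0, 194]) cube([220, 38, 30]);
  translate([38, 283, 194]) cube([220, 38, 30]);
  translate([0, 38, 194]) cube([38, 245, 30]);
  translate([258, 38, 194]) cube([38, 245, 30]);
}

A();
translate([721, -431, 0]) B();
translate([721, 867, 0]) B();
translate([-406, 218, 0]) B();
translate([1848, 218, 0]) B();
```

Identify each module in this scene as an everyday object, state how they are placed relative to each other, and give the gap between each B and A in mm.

Each stool's nearest face is 110 mm from the table's bounding box.

A is a table. B is a stool. Four stools sit around the table at the −y, +y, −x, +x sides. The gap between each stool and the table is 110 mm.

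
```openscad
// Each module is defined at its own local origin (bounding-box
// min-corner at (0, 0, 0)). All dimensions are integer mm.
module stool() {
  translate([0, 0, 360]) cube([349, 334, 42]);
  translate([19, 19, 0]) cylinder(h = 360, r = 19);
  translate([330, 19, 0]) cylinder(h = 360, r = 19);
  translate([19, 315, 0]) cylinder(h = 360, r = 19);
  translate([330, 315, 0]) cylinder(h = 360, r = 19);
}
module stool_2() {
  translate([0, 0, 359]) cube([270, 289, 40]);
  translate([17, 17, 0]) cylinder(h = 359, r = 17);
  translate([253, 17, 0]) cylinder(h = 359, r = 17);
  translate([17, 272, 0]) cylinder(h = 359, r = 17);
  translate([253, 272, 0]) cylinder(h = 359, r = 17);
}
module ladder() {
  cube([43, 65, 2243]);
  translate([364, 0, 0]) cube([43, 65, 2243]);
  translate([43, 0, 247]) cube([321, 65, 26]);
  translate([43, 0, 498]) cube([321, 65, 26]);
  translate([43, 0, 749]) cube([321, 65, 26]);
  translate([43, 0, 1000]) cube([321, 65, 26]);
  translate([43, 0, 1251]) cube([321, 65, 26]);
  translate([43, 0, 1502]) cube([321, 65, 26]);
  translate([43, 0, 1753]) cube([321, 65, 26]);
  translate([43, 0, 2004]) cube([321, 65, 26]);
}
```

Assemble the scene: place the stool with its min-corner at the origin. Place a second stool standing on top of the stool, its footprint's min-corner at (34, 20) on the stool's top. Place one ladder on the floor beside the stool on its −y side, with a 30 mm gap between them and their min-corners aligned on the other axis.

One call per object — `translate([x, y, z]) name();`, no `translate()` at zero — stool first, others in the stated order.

stool();
translate([34, 20, 402]) stool_2();
translate([0, -95, 0]) ladder();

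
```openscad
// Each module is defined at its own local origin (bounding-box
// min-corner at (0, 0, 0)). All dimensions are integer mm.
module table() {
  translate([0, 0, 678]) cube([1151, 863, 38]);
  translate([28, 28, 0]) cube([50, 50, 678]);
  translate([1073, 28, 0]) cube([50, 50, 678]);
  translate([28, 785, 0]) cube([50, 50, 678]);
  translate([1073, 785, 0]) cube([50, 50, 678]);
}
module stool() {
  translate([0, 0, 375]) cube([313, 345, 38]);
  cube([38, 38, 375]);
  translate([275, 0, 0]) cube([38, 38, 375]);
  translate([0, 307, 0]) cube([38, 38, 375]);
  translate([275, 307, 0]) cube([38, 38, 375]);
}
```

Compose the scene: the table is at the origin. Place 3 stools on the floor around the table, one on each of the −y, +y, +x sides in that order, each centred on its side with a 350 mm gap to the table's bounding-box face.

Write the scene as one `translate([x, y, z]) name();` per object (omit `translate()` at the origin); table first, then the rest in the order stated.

table();
translate([419, -695, 0]) stool();
translate([419, 1213, 0]) stool();
translate([1501, 259, 0]) stool();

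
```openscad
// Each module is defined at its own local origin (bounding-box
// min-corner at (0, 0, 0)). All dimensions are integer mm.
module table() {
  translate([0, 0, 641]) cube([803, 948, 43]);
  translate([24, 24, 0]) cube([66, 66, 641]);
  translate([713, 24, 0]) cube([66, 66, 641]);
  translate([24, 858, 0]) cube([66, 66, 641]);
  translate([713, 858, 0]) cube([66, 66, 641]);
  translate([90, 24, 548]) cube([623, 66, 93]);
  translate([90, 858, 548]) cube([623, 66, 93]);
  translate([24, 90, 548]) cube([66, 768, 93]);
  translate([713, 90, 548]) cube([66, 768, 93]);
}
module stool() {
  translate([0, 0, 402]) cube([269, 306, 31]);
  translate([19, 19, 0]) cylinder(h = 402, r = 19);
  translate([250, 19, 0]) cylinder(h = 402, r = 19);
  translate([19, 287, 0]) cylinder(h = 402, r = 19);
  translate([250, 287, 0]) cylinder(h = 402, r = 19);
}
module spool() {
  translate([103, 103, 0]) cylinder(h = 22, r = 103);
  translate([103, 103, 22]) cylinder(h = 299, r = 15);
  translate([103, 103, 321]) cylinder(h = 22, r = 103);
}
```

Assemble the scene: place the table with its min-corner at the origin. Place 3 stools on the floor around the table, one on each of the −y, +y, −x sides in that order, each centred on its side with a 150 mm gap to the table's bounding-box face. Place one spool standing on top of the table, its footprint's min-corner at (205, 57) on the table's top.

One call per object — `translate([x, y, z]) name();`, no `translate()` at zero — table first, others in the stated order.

table();
translate([267, -456, 0]) stool();
translate([267, 1098, 0]) stool();
translate([-419, 321, 0]) stool();
translate([205, 57, 684]) spool();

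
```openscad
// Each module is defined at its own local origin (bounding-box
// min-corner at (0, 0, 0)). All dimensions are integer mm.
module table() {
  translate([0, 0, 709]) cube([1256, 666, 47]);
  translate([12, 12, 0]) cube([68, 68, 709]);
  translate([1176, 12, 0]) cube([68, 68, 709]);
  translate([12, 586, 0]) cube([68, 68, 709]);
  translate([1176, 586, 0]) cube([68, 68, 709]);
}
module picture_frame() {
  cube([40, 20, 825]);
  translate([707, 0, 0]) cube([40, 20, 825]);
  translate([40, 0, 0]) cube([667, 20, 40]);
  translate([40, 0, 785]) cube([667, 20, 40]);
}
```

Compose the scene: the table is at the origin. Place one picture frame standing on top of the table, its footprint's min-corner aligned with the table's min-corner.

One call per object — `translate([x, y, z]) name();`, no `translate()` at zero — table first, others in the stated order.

table();
translate([0, 0, 756]) picture_frame();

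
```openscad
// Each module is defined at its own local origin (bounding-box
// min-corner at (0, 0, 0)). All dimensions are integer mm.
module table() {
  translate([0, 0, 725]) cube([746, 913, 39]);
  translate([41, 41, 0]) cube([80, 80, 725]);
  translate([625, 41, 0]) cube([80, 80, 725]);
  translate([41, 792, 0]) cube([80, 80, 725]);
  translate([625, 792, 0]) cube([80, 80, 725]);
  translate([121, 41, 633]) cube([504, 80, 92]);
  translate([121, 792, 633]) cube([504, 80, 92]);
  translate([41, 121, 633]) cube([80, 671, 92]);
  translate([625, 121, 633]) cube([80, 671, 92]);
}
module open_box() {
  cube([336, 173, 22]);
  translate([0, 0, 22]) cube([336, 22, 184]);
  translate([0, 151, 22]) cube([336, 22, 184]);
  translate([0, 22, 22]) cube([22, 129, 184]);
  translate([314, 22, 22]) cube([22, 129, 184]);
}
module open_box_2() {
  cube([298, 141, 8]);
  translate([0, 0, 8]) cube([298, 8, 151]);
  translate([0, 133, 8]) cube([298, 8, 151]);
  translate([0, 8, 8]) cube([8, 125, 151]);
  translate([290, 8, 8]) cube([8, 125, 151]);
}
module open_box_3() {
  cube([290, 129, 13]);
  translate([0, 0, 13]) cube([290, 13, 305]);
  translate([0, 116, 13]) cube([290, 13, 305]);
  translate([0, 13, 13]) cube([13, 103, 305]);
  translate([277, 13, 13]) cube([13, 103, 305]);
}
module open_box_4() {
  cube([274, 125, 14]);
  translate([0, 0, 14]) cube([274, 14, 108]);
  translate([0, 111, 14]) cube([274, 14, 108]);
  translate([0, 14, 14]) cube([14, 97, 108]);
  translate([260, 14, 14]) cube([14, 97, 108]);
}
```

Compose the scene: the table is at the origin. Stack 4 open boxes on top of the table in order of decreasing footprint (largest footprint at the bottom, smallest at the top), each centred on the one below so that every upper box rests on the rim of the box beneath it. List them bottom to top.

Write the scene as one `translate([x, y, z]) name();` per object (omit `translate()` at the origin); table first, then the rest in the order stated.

table();
translate([205, 370, 764]) open_box();
translate([224, 386, 970]) open_box_2();
translate([228, 392, 1129]) open_box_3();
translate([236, 394, 1447]) open_box_4();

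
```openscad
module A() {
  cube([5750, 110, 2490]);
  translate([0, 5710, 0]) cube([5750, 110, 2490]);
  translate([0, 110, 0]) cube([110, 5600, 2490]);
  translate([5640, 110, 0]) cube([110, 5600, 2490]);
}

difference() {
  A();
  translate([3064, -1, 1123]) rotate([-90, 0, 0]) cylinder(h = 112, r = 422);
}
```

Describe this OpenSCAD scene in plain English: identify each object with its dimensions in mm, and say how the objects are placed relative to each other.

A is the wall frame of a small rectangular building: four walls, each 2490 mm tall and 110 mm thick, enclosing a footprint 5750 mm (x) by 5820 mm (y) outside-to-outside, with no floor or roof. The front and back walls (the −y and +y sides) span the full width; the two side walls fit between them.

The house frame has a circular hole of radius 422 mm through its front wall, centred at (x = 3064, z = 1123).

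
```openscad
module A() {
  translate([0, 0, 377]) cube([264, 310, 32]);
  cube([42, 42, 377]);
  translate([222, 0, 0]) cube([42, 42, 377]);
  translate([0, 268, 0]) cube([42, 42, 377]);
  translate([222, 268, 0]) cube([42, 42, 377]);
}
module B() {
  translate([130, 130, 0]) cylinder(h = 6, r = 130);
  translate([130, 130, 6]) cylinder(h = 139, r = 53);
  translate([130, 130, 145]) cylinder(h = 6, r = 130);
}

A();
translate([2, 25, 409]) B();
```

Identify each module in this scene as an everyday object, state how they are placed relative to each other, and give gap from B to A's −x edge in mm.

A is a stool. B is a spool. The spool is on top of the stool, centred. The gap from the spool to the stool's −x edge is 2 mm.

The spool's min-x is at 2; the stool's min-x is 0; gap = 2 mm.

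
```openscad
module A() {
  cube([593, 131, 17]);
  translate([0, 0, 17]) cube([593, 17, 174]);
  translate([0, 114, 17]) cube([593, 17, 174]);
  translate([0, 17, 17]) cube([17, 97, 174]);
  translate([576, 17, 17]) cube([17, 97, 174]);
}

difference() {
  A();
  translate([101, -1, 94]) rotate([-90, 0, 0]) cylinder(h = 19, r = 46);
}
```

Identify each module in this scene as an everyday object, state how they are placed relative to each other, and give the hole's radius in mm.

The subtracted cylinder has r = 46 mm.

A is an open box. The open box has a circular hole through its front wall. The hole's radius is 46 mm.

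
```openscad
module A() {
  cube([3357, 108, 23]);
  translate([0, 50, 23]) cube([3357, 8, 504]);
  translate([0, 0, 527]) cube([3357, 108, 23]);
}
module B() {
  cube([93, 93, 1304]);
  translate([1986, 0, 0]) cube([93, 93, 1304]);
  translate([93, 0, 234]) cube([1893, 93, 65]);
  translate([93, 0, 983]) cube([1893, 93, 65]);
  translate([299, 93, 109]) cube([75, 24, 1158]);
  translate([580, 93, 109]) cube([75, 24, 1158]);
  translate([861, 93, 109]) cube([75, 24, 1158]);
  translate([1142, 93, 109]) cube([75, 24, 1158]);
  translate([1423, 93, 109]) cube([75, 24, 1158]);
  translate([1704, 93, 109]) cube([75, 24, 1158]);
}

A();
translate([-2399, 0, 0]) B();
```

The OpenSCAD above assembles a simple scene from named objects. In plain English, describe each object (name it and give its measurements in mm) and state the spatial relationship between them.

A is an I-beam lying along x, 3357 mm long. Overall section height 550 mm. Two flanges 108 mm wide (y) and 23 mm thick, one on the floor and one at the top; a web 8 mm thick runs between them, centred on the flange width.

B is a fence section. Two 93×93 mm posts, 1304 mm tall, stand on the floor with a clear span of 1893 mm between their inner faces. Two horizontal rails of 93×65 mm section span the gap between the posts with their undersides at z = 234 mm and z = 983 mm, flush with the posts' −y face. 6 pickets, each 75 mm wide, 24 mm thick and 1158 mm tall, are fixed to the +y face of the rails with their bottoms at z = 109 mm, evenly spaced across the span with equal gaps (rounded down to the nearest mm) at the −x end and between each pair — any rounding remainder accumulates at the +x end.

The fence section is on the floor beside the I-beam on its −x side.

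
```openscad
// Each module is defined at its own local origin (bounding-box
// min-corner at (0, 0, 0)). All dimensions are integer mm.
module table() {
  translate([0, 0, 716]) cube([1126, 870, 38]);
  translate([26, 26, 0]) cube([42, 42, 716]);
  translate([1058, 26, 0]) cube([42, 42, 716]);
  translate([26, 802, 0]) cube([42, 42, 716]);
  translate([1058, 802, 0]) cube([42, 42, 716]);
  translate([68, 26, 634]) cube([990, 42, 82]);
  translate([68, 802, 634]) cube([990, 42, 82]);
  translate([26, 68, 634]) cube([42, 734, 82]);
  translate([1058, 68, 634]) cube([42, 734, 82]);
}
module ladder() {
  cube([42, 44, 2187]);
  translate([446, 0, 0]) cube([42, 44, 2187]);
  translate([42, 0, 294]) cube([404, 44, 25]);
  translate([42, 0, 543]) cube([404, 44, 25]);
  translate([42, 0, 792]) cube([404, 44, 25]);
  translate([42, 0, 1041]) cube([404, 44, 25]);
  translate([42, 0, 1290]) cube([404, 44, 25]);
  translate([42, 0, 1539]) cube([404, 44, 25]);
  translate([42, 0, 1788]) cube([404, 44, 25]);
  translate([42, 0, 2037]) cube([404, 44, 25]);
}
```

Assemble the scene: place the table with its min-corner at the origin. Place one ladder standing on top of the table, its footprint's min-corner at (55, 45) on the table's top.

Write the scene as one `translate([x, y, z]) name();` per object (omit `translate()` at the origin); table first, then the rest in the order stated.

table();
translate([55, 45, 754]) ladder();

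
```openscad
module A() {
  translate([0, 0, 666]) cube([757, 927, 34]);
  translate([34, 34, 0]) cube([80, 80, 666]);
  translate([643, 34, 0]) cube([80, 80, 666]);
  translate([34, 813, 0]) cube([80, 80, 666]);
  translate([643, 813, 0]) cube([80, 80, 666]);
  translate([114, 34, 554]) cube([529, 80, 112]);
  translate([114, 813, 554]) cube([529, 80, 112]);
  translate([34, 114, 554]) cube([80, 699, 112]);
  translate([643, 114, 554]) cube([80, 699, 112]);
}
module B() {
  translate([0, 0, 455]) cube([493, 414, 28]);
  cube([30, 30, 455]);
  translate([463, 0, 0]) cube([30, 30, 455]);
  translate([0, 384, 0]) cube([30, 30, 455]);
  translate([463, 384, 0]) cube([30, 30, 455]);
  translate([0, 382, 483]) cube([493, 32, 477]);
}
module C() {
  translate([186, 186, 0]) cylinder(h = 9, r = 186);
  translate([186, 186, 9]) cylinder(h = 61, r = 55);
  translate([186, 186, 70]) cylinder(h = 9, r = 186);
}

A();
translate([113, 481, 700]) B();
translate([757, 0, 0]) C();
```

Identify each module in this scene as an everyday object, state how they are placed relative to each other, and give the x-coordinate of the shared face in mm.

A is a table. B is a chair. C is a spool. The chair is on top of the table. The spool is against the table's +x side, with their −y faces flush. The x-coordinate of the shared face is 757 mm.

The table's +x face and the spool's −x face are both at x = 757 mm.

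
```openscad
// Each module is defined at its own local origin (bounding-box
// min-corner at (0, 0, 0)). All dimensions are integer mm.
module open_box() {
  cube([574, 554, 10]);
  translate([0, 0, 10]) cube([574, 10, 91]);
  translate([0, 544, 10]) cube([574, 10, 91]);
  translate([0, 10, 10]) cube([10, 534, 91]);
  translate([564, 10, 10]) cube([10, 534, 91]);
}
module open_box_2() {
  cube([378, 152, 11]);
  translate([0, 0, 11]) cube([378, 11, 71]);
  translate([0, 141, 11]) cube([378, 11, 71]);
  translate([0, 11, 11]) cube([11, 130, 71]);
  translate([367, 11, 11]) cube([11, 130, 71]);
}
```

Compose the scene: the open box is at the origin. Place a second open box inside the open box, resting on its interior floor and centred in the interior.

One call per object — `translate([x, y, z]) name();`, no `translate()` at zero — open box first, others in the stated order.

open_box();
translate([98, 201, 10]) open_box_2();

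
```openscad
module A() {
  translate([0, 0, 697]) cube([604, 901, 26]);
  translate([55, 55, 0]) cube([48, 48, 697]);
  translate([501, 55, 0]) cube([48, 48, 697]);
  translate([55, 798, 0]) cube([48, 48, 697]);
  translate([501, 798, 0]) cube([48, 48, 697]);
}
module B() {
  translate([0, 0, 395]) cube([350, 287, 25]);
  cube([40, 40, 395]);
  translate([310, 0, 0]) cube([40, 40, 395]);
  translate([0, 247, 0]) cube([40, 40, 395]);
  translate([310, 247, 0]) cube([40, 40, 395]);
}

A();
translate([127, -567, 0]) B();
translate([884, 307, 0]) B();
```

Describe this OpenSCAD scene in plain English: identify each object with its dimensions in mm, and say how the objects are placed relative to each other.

A is a table: top 604 mm (x) × 901 mm (y), 26 mm thick, upper face at z = 723 mm, on four 48×48 mm square legs, each inset 55 mm from the nearest pair of top edges, running from z = 0 to the bottom of the top.

B is a four-legged stool. The seat is a 350×287×25 mm slab whose top surface is at z = 420 mm; four square legs, each 40×40 mm in cross-section, run from the floor (z = 0) to the underside of the seat, each flush with a corner of the seat.

Two stools sit around the table at the −y, +x sides.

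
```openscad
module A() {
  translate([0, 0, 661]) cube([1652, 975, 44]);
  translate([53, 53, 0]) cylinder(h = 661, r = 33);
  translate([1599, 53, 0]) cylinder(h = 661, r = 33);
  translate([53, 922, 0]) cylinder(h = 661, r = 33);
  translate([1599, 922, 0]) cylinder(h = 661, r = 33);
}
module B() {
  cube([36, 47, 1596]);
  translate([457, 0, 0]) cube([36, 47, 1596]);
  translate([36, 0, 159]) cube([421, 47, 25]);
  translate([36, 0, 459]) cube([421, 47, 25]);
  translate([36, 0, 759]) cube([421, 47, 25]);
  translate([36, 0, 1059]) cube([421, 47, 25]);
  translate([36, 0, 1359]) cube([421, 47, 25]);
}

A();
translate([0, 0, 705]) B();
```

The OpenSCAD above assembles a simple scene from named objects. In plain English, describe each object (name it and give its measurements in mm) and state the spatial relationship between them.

A is a table: top 1652 mm (x) × 975 mm (y), 44 mm thick, upper face at z = 705 mm, on four round legs of 66 mm diameter, each leg's bounding box inset 20 mm from the nearest pair of top edges, running from z = 0 to the bottom of the top.

B is a wooden ladder with two side rails of 36×47 mm section and 1596 mm height, set 493 mm apart overall. Between them run 5 rectangular rungs (47 mm deep, 25 mm thick), front faces flush with the rails' −y face. The bottom of the first rung is 159 mm above the floor and each subsequent rung is 300 mm higher than the one below.

The ladder is on top of the table.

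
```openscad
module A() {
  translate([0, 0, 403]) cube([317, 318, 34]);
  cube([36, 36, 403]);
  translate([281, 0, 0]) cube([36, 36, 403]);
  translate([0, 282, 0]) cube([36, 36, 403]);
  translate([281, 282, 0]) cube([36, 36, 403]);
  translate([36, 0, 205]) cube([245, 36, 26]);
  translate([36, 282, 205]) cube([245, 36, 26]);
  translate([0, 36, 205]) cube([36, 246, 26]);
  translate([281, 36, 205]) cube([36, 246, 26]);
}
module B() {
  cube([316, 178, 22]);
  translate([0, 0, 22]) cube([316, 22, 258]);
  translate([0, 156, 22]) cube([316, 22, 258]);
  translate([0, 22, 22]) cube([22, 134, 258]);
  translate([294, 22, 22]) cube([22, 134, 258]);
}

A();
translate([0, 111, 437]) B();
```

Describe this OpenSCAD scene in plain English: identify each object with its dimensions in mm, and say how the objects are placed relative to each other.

A is a simple wooden stool: a rectangular seat 317 mm (x) by 318 mm (y), 34 mm thick, top face at z = 437 mm, on four square legs, each 36×36 mm in cross-section. The legs rest on z = 0, each flush with a corner of the seat. Four stretchers, 36 mm wide and 26 mm tall, connect adjacent legs with their undersides at z = 205 mm, each running between the inner faces of the legs it joins and aligned with the legs' outer faces on the other axis.

B is an open storage box with external size 316×178×280 mm and wall thickness 22 mm (the base is also 22 mm thick). The base covers the whole footprint; the four walls stand on the base, with the y-facing walls full-width and the x-facing walls fitting between their inner faces.

The open box is on top of the stool.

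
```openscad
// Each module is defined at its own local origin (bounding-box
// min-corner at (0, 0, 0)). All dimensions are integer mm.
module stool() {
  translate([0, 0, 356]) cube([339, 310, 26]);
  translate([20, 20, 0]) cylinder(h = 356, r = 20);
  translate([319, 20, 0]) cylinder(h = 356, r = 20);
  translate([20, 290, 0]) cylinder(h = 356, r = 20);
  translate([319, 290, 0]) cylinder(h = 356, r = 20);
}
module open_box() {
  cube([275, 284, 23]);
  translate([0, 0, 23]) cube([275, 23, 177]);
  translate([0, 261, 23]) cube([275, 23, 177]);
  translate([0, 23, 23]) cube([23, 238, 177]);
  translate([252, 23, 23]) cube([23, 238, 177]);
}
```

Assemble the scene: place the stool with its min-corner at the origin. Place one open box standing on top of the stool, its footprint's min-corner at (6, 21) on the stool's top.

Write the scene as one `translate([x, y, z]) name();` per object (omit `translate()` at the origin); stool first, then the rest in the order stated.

stool();
translate([6, 21, 382]) open_box();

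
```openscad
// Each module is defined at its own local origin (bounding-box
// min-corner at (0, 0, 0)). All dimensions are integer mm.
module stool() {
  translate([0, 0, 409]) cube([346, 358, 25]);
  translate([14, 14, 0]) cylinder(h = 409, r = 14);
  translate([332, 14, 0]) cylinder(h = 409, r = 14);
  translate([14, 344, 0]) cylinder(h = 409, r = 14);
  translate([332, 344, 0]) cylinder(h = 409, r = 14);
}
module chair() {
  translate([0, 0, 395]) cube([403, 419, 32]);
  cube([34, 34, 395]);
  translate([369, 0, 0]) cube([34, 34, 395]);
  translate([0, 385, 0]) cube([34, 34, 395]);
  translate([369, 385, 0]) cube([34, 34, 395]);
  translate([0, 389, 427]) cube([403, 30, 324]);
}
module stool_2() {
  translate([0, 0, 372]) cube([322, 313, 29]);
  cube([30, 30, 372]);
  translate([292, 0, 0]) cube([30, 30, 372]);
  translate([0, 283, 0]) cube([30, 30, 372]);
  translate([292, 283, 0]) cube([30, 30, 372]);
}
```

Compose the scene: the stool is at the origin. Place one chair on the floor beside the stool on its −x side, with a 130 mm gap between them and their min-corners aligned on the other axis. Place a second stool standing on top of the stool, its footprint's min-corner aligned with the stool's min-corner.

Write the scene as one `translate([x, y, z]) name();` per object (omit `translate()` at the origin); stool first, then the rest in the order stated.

stool();
translate([-533, 0, 0]) chair();
translate([0, 0, 434]) stool_2();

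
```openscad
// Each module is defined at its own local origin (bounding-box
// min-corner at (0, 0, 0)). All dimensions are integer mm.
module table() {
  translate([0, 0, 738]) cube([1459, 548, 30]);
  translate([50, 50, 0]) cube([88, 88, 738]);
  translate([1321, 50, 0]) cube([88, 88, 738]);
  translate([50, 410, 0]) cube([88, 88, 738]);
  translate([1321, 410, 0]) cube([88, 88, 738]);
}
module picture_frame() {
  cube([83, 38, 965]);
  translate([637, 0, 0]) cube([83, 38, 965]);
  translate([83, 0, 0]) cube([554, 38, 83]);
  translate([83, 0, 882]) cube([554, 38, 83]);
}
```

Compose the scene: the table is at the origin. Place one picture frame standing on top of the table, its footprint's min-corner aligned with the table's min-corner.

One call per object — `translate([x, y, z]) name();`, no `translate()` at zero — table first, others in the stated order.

table();
translate([0, 0, 768]) picture_frame();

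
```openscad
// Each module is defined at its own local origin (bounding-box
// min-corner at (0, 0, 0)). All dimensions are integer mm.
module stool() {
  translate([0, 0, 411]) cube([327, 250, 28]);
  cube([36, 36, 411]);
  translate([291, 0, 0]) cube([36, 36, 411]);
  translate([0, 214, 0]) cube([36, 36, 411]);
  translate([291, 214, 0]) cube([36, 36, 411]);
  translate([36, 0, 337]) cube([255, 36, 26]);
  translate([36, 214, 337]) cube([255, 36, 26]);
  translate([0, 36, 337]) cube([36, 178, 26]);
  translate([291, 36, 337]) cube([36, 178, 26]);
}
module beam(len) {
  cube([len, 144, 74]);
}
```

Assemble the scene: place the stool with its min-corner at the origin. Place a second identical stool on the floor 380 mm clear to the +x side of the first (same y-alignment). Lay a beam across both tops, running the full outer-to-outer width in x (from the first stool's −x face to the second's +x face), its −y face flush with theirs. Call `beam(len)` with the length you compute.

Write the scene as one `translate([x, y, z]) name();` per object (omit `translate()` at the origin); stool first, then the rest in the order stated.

stool();
translate([707, 0, 0]) stool();
translate([0, 0, 439]) beam(1034);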